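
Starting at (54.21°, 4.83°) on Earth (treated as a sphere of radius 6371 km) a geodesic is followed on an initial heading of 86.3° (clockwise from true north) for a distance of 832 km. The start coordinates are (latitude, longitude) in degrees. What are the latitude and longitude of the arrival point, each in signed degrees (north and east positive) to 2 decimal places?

54.02°, 17.61°

Angular distance δ = d/R = 832/6371 = 0.13059 rad; initial bearing θ = 1.5062 rad.
sin φ₂ = sin φ₁ cos δ + cos φ₁ sin δ cos θ = (0.8112)(0.9915) + (0.5848)(0.1302)(0.0645) = 0.8092, so φ₂ = 54.02°.
Δλ = atan2(sin θ sin δ cos φ₁, cos δ − sin φ₁ sin φ₂) = atan2(0.0760, 0.3351) = 12.777°.
λ₂ = 4.830° + 12.777° = 17.61°.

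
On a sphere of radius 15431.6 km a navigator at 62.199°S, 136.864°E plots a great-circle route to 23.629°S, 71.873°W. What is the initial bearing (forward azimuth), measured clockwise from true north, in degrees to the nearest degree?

Δλ = 151.263° = 2.6400 rad.
y = sin Δλ · cos φ₂ = (0.4808)(0.9162) = 0.4405
x = cos φ₁ sin φ₂ − sin φ₁ cos φ₂ cos Δλ = (0.4664)(-0.4008) − (-0.8846)(0.9162)(-0.8768) = -0.8975
θ = atan2(y, x) = 153.86°, so the bearing is 154°.

154°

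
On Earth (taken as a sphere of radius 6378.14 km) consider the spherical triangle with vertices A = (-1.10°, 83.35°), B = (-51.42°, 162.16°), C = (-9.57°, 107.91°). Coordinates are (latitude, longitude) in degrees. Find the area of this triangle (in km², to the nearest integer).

Side lengths (central angles): a = 1.0596, b = 0.4513, c = 1.4344 rad; semiperimeter s = 1.4726.
By l'Huilier's theorem, tan(E/4) = √[tan(s/2) tan((s−a)/2) tan((s−b)/2) tan((s−c)/2)], giving spherical excess E = 0.1803 rad.
Area = E·R² = 0.1803 × (6378.14)² ≈ 7334079 km².

7334079 km²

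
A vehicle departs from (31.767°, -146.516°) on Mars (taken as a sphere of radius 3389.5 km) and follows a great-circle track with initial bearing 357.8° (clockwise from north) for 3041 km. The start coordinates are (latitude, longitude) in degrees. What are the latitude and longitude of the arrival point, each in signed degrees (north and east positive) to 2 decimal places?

82.94°, -160.64°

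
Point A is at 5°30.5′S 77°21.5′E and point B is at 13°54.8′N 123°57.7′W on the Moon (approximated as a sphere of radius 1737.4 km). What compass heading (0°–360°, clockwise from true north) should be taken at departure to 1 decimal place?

66.6°

With φ₁ = -0.0961, φ₂ = 0.2428, Δλ = 2.7695 rad, the forward-azimuth formula gives
θ = atan2( sin Δλ cos φ₂ , cos φ₁ sin φ₂ − sin φ₁ cos φ₂ cos Δλ ) = atan2(0.3529, 0.1525) = 66.62°.
So the initial bearing is 66.6°.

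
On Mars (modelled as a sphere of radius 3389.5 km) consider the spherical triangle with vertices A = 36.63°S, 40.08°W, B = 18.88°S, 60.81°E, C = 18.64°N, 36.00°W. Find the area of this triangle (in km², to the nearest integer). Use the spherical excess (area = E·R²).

Side lengths (central angles): a = 1.7821, b = 0.9670, c = 1.5212 rad; semiperimeter s = 2.1351.
By l'Huilier's theorem, tan(E/4) = √[tan(s/2) tan((s−a)/2) tan((s−b)/2) tan((s−c)/2)], giving spherical excess E = 1.0196 rad.
Area = E·R² = 1.0196 × (3389.5)² ≈ 11713593 km².

11713593 km²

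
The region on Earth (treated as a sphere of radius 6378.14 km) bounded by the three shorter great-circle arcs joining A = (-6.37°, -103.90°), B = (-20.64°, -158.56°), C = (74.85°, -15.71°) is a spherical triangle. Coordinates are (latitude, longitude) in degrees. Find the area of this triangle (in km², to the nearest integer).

Side lengths (central angles): a = 2.1355, b = 1.6698, c = 0.9557 rad; semiperimeter s = 2.3805.
By l'Huilier's theorem, tan(E/4) = √[tan(s/2) tan((s−a)/2) tan((s−b)/2) tan((s−c)/2)], giving spherical excess E = 1.2173 rad.
Area = E·R² = 1.2173 × (6378.14)² ≈ 49519869 km².

49519869 km²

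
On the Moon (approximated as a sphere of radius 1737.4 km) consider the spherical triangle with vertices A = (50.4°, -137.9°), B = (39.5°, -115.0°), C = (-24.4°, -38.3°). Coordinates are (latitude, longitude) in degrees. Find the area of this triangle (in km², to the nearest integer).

Side lengths (central angles): a = 1.6721, b = 1.9989, c = 0.3387 rad; semiperimeter s = 2.0048.
By l'Huilier's theorem, tan(E/4) = √[tan(s/2) tan((s−a)/2) tan((s−b)/2) tan((s−c)/2)], giving spherical excess E = 0.1173 rad.
Area = E·R² = 0.1173 × (1737.4)² ≈ 354086 km².

354086 km²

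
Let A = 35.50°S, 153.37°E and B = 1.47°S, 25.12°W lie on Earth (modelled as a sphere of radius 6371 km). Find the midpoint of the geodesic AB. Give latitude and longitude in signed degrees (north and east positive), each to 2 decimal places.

The central angle between A and B is δ = 2.4959 rad.
With f = 0.5, the slerp weights are sin((1−f)δ)/sin δ = 1.5759 and sin(fδ)/sin δ = 1.5759.
Weighted sum of the unit vectors: (1.5759)·(-0.7278,0.3649,-0.5807) + (1.5759)·(0.9051,-0.4244,-0.0257) = (0.2795, -0.0937, -0.9556).
Converting back: φ = atan2(z, √(x²+y²)) = -72.85°, λ = atan2(y, x) = -18.53°.

-72.85°, -18.53°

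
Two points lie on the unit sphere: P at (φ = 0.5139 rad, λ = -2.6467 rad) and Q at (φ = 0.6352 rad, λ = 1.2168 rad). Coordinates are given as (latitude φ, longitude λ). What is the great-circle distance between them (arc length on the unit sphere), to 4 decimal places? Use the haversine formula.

1.8074

With latitudes φ₁ = 29.444°, φ₂ = 36.394° and longitude difference Δλ = -138.638°:
Haversine: a = sin²(Δφ/2) + cos φ₁ cos φ₂ sin²(Δλ/2) = 0.0037 + (0.8708)(0.8050)(0.8753) = 0.61722.
Central angle c = 2·arcsin(√a) = 1.80745 rad.
On the unit sphere the arc length equals the central angle: 1.8074.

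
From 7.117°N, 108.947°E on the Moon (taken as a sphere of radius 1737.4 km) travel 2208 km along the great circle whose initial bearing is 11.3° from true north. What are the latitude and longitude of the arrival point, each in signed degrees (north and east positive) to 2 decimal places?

75.07°, 155.53°

Angular distance δ = d/R = 2208/1737.4 = 1.27086 rad; initial bearing θ = 0.1972 rad.
sin φ₂ = sin φ₁ cos δ + cos φ₁ sin δ cos θ = (0.1239)(0.2955) + (0.9923)(0.9554)(0.9806) = 0.9662, so φ₂ = 75.07°.
Δλ = atan2(sin θ sin δ cos φ₁, cos δ − sin φ₁ sin φ₂) = atan2(0.1858, 0.1757) = 46.586°.
λ₂ = 108.947° + 46.586° = 155.53°.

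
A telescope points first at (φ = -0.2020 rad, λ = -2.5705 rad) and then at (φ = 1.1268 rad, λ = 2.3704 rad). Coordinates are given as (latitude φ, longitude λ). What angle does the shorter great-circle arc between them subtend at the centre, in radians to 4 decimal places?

With latitudes φ₁ = -11.574°, φ₂ = 64.561° and longitude difference Δλ = -76.907°:
cos c = sin φ₁ sin φ₂ + cos φ₁ cos φ₂ cos Δλ = (-0.2006)(0.9030) + (0.9797)(0.4296)(0.2265) = -0.08585,
so c = arccos(-0.08585) = 1.65675 rad.
So the angular separation is 1.6568 rad.

1.6568 rad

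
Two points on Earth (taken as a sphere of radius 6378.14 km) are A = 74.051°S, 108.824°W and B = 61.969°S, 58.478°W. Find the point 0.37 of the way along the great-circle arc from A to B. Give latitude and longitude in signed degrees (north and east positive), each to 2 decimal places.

The central angle between A and B is δ = 0.3733 rad.
With f = 0.37, the slerp weights are sin((1−f)δ)/sin δ = 0.6389 and sin(fδ)/sin δ = 0.3775.
Weighted sum of the unit vectors: (0.6389)·(-0.0887,-0.2601,-0.9615) + (0.3775)·(0.2457,-0.4006,-0.8827) = (0.0361, -0.3174, -0.9476).
Converting back: φ = atan2(z, √(x²+y²)) = -71.37°, λ = atan2(y, x) = -83.51°.

-71.37°, -83.51°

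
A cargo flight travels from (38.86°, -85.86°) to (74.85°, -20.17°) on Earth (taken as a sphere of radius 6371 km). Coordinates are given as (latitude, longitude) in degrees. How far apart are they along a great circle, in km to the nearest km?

5161 km

In radians: φ₁ = 0.6782, φ₂ = 1.3064, Δλ = 65.690° = 1.1465 rad.
cos c = sin φ₁ sin φ₂ + cos φ₁ cos φ₂ cos Δλ = (0.6274)(0.9652) + (0.7787)(0.2613)(0.4117) = 0.68939,
so c = arccos(0.68939) = 0.81015 rad.
Distance = R·c = 6371 × 0.8101 ≈ 5161 km.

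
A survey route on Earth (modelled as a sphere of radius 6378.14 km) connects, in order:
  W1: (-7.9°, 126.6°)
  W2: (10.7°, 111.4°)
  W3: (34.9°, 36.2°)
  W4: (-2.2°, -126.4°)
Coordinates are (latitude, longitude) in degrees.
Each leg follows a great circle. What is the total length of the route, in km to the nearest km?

Leg W1→W2: central angle 0.4185 rad, distance 2668.9 km.
Leg W2→W3: central angle 1.2534 rad, distance 7994.4 km.
Leg W3→W4: central angle 2.5048 rad, distance 15976.0 km.
Total: 2668.9 + 7994.4 + 15976.0 ≈ 26639 km.

26639 km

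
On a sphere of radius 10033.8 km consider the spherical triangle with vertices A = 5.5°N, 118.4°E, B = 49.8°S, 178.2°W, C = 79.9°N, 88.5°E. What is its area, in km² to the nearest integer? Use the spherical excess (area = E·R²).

Side lengths (central angles): a = 2.4318, b = 1.3226, c = 1.3546 rad; semiperimeter s = 2.5545.
By l'Huilier's theorem, tan(E/4) = √[tan(s/2) tan((s−a)/2) tan((s−b)/2) tan((s−c)/2)], giving spherical excess E = 1.2159 rad.
Area = E·R² = 1.2159 × (10033.8)² ≈ 122414270 km².

122414270 km²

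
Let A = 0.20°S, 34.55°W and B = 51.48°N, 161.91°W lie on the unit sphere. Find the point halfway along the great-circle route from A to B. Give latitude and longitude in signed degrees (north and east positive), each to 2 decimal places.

44.41°, -73.06°

Central angle δ = 1.9613 rad. Interpolating on the sphere with fraction f = 0.5:
P = [sin((1−f)δ)·A + sin(fδ)·B] / sin δ = 0.8985·A + 0.8985·B in Cartesian coordinates,
giving P = (0.2081, -0.6833, 0.6998), i.e. latitude 44.41°, longitude -73.06°.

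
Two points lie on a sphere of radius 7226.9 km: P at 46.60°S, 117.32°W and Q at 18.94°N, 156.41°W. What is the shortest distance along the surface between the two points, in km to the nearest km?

With latitudes φ₁ = -46.600°, φ₂ = 18.940° and longitude difference Δλ = -39.090°:
Haversine: a = sin²(Δφ/2) + cos φ₁ cos φ₂ sin²(Δλ/2) = 0.2930 + (0.6871)(0.9459)(0.1119) = 0.36571.
Central angle c = 2·arcsin(√a) = 1.29887 rad.
Distance = R·c = 7226.9 × 1.2989 ≈ 9387 km.

9387 km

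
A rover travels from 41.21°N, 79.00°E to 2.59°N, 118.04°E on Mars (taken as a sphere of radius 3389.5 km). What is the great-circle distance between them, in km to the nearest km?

3086 km

In radians: φ₁ = 0.7193, φ₂ = 0.0452, Δλ = 39.040° = 0.6814 rad.
cos c = sin φ₁ sin φ₂ + cos φ₁ cos φ₂ cos Δλ = (0.6588)(0.0452) + (0.7523)(0.9990)(0.7767) = 0.61349,
so c = arccos(0.61349) = 0.91032 rad.
Distance = R·c = 3389.5 × 0.9103 ≈ 3086 km.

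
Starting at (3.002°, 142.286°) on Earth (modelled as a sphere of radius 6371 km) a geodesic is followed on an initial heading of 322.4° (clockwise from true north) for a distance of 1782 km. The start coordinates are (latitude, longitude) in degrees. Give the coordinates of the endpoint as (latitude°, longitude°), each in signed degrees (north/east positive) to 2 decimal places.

15.59°, 132.21°

Angular distance δ = d/R = 1782/6371 = 0.27970 rad; initial bearing θ = 5.6269 rad.
sin φ₂ = sin φ₁ cos δ + cos φ₁ sin δ cos θ = (0.0524)(0.9611) + (0.9986)(0.2761)(0.7923) = 0.2688, so φ₂ = 15.59°.
Δλ = atan2(sin θ sin δ cos φ₁, cos δ − sin φ₁ sin φ₂) = atan2(-0.1682, 0.9471) = -10.072°.
λ₂ = 142.286° − 10.072° = 132.21°.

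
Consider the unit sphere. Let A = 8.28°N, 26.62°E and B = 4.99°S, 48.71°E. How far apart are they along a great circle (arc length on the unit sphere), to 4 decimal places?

Let φ₁ = 0.1445 rad, φ₂ = -0.0871 rad, and Δλ = 0.3855 rad.
cos c = sin φ₁ sin φ₂ + cos φ₁ cos φ₂ cos Δλ = (0.1440)(-0.0870) + (0.9896)(0.9962)(0.9266) = 0.90093,
so c = arccos(0.90093) = 0.44888 rad.
On the unit sphere the arc length equals the central angle: 0.4489.

0.4489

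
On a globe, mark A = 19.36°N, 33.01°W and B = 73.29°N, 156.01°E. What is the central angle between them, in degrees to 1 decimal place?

87.2°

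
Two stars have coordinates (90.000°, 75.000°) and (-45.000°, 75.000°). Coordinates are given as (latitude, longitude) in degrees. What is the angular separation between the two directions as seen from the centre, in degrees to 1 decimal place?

135.0°

With latitudes φ₁ = 90.000°, φ₂ = -45.000° and longitude difference Δλ = 0.000°:
Haversine: a = sin²(Δφ/2) + cos φ₁ cos φ₂ sin²(Δλ/2) = 0.8536 + (0.0000)(0.7071)(0.0000) = 0.85355.
Central angle c = 2·arcsin(√a) = 2.35619 rad.
So the angular separation is 135.0°.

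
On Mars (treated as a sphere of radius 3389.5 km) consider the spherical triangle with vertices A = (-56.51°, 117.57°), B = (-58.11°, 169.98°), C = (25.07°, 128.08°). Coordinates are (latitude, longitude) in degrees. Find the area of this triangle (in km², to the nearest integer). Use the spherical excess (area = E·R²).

4946684 km²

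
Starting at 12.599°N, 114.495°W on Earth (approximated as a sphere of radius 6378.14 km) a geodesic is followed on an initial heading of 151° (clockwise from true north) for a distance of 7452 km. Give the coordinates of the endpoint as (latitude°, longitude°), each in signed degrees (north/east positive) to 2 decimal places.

-44.42°, -75.84°

Angular distance δ = d/R = 7452/6378.14 = 1.16837 rad; initial bearing θ = 2.6354 rad.
sin φ₂ = sin φ₁ cos δ + cos φ₁ sin δ cos θ = (0.2181)(0.3917) + (0.9759)(0.9201)(-0.8746) = -0.6999, so φ₂ = -44.42°.
Δλ = atan2(sin θ sin δ cos φ₁, cos δ − sin φ₁ sin φ₂) = atan2(0.4353, 0.5443) = 38.652°.
λ₂ = -114.495° + 38.652° = -75.84°.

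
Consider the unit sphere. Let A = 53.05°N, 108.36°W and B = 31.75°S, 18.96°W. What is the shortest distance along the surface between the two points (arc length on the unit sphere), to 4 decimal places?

With latitudes φ₁ = 53.050°, φ₂ = -31.750° and longitude difference Δλ = 89.400°:
Haversine: a = sin²(Δφ/2) + cos φ₁ cos φ₂ sin²(Δλ/2) = 0.4547 + (0.6011)(0.8504)(0.4948) = 0.70759.
Central angle c = 2·arcsin(√a) = 1.99893 rad.
On the unit sphere the arc length equals the central angle: 1.9989.

1.9989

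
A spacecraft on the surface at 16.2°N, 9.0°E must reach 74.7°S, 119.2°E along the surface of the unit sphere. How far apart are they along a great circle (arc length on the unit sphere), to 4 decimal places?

1.9354

In radians: φ₁ = 0.2827, φ₂ = -1.3038, Δλ = 110.200° = 1.9234 rad.
Haversine: a = sin²(Δφ/2) + cos φ₁ cos φ₂ sin²(Δλ/2) = 0.5079 + (0.9603)(0.2639)(0.6726) = 0.67830.
Central angle c = 2·arcsin(√a) = 1.93542 rad.
On the unit sphere the arc length equals the central angle: 1.9354.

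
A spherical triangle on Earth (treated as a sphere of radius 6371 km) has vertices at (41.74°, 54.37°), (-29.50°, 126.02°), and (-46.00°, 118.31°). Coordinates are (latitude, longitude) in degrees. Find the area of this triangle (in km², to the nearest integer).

Side lengths (central angles): a = 0.3066, b = 1.8247, c = 1.6945 rad; semiperimeter s = 1.9129.
By l'Huilier's theorem, tan(E/4) = √[tan(s/2) tan((s−a)/2) tan((s−b)/2) tan((s−c)/2)], giving spherical excess E = 0.3364 rad.
Area = E·R² = 0.3364 × (6371)² ≈ 13656095 km².

13656095 km²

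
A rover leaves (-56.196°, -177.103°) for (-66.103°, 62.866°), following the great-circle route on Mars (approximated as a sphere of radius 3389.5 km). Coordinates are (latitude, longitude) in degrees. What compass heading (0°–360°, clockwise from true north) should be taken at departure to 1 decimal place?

207.4°

With φ₁ = -0.9808, φ₂ = -1.1537, Δλ = -2.0949 rad, the forward-azimuth formula gives
θ = atan2( sin Δλ cos φ₂ , cos φ₁ sin φ₂ − sin φ₁ cos φ₂ cos Δλ ) = atan2(-0.3507, -0.6771) = -152.62°.
Adding 360° brings this into [0°, 360°): 207.4°.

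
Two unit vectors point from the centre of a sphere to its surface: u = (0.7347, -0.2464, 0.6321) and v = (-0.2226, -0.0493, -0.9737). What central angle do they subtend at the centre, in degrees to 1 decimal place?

140.1°

u·v = -0.7669; |u| = 1.0000, |v| = 1.0000.
cos θ = (u·v)/(|u||v|) = -0.7668, so θ = 140.1°.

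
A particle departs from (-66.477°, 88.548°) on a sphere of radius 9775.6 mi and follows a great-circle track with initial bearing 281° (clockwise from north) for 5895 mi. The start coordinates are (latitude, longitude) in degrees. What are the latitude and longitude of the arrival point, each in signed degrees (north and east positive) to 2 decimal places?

-45.40°, 36.10°

Angular distance δ = d/R = 5895/9775.6 = 0.60303 rad; initial bearing θ = 4.9044 rad.
sin φ₂ = sin φ₁ cos δ + cos φ₁ sin δ cos θ = (-0.9169)(0.8236) + (0.3991)(0.5671)(0.1908) = -0.7120, so φ₂ = -45.40°.
Δλ = atan2(sin θ sin δ cos φ₁, cos δ − sin φ₁ sin φ₂) = atan2(-0.2222, 0.1708) = -52.451°.
λ₂ = 88.548° − 52.451° = 36.10°.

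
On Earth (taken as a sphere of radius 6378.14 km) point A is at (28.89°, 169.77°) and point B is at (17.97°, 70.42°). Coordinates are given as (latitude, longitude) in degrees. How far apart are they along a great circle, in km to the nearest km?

In radians: φ₁ = 0.5042, φ₂ = 0.3136, Δλ = -99.350° = -1.7340 rad.
cos c = sin φ₁ sin φ₂ + cos φ₁ cos φ₂ cos Δλ = (0.4831)(0.3085) + (0.8755)(0.9512)(-0.1625) = 0.01375,
so c = arccos(0.01375) = 1.55705 rad.
Distance = R·c = 6378.14 × 1.5570 ≈ 9931 km.

9931 km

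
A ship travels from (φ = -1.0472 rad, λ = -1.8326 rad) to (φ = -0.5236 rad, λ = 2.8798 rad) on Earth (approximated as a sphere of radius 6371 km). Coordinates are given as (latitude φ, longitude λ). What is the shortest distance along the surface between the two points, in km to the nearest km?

In radians: φ₁ = -1.0472, φ₂ = -0.5236, Δλ = -89.999° = -1.5708 rad.
cos c = sin φ₁ sin φ₂ + cos φ₁ cos φ₂ cos Δλ = (-0.8660)(-0.5000) + (0.5000)(0.8660)(0.0000) = 0.43302,
so c = arccos(0.43302) = 1.12296 rad.
Distance = R·c = 6371 × 1.1230 ≈ 7154 km.

7154 km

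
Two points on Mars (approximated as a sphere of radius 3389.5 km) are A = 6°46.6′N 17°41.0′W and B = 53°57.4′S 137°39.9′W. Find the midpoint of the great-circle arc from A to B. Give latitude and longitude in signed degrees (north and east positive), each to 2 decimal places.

-38.60°, -53.78°

The central angle between A and B is δ = 1.9686 rad.
With f = 0.5, the slerp weights are sin((1−f)δ)/sin δ = 0.9034 and sin(fδ)/sin δ = 0.9034.
Weighted sum of the unit vectors: (0.9034)·(0.9461,-0.3016,0.1180) + (0.9034)·(-0.4350,-0.3963,-0.8086) = (0.4618, -0.6305, -0.6239).
Converting back: φ = atan2(z, √(x²+y²)) = -38.60°, λ = atan2(y, x) = -53.78°.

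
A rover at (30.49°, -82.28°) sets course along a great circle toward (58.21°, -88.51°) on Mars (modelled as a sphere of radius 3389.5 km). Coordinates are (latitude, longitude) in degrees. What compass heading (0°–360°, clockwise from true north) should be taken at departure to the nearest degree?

353°

Δλ = -6.230° = -0.1087 rad.
y = sin Δλ · cos φ₂ = (-0.1085)(0.5268) = -0.0572
x = cos φ₁ sin φ₂ − sin φ₁ cos φ₂ cos Δλ = (0.8617)(0.8500) − (0.5074)(0.5268)(0.9941) = 0.4667
θ = atan2(y, x) = -6.98°; adding 360° gives 353°.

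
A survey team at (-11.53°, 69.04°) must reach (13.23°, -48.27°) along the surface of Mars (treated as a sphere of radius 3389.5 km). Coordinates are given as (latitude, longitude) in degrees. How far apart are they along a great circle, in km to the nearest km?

With latitudes φ₁ = -11.530°, φ₂ = 13.230° and longitude difference Δλ = -117.310°:
cos c = sin φ₁ sin φ₂ + cos φ₁ cos φ₂ cos Δλ = (-0.1999)(0.2289) + (0.9798)(0.9735)(-0.4588) = -0.48336,
so c = arccos(-0.48336) = 2.07528 rad.
Distance = R·c = 3389.5 × 2.0753 ≈ 7034 km.

7034 km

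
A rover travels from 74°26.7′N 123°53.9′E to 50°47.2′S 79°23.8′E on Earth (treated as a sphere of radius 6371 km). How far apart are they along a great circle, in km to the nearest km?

14313 km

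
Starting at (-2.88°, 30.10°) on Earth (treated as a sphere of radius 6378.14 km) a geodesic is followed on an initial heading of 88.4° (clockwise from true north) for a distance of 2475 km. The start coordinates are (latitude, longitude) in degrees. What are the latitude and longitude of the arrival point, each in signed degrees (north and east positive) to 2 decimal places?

-2.06°, 52.34°

Angular distance δ = d/R = 2475/6378.14 = 0.38804 rad; initial bearing θ = 1.5429 rad.
sin φ₂ = sin φ₁ cos δ + cos φ₁ sin δ cos θ = (-0.0502)(0.9257) + (0.9987)(0.3784)(0.0279) = -0.0360, so φ₂ = -2.06°.
Δλ = atan2(sin θ sin δ cos φ₁, cos δ − sin φ₁ sin φ₂) = atan2(0.3778, 0.9238) = 22.239°.
λ₂ = 30.100° + 22.239° = 52.34°.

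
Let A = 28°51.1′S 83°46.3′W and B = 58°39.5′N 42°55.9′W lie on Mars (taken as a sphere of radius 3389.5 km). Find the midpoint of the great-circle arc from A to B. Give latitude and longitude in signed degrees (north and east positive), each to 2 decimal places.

15.79°, -68.77°

The central angle between A and B is δ = 1.6383 rad.
With f = 0.5, the slerp weights are sin((1−f)δ)/sin δ = 0.7322 and sin(fδ)/sin δ = 0.7322.
Weighted sum of the unit vectors: (0.7322)·(0.0950,-0.8707,-0.4825) + (0.7322)·(0.3808,-0.3543,0.8541) = (0.3484, -0.8970, 0.2721).
Converting back: φ = atan2(z, √(x²+y²)) = 15.79°, λ = atan2(y, x) = -68.77°.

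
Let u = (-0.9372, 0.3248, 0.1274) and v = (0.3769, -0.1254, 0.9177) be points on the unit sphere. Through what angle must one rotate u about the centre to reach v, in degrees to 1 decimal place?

106.1°

u·v = -0.2770; |u| = 1.0000, |v| = 1.0000.
cos θ = (u·v)/(|u||v|) = -0.2770, so θ = 106.1°.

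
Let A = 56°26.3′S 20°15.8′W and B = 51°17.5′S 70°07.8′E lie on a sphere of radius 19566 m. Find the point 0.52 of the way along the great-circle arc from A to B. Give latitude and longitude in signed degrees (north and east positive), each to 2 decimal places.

-62.58°, 30.61°

The central angle between A and B is δ = 0.8660 rad.
With f = 0.52, the slerp weights are sin((1−f)δ)/sin δ = 0.5301 and sin(fδ)/sin δ = 0.5714.
Weighted sum of the unit vectors: (0.5301)·(0.5186,-0.1915,-0.8333) + (0.5714)·(0.2126,0.5881,-0.7803) = (0.3964, 0.2346, -0.8876).
Converting back: φ = atan2(z, √(x²+y²)) = -62.58°, λ = atan2(y, x) = 30.61°.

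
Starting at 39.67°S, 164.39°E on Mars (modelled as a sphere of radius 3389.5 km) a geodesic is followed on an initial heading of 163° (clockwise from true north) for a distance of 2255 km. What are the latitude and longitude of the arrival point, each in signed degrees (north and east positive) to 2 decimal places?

-73.06°, -157.34°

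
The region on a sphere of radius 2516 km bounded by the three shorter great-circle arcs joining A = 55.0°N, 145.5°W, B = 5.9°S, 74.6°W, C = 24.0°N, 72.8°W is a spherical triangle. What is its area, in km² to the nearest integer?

1507654 km²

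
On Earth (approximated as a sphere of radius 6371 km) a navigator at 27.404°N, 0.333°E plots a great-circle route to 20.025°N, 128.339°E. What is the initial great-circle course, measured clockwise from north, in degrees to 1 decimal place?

52.4°

With φ₁ = 0.4783, φ₂ = 0.3495, Δλ = 2.2341 rad, the forward-azimuth formula gives
θ = atan2( sin Δλ cos φ₂ , cos φ₁ sin φ₂ − sin φ₁ cos φ₂ cos Δλ ) = atan2(0.7403, 0.5703) = 52.39°.
So the initial bearing is 52.4°.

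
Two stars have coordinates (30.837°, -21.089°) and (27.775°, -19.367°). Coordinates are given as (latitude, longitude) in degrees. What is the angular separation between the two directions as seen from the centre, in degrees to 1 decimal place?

3.4°

Let φ₁ = 0.5382 rad, φ₂ = 0.4848 rad, and Δλ = 0.0301 rad.
cos c = sin φ₁ sin φ₂ + cos φ₁ cos φ₂ cos Δλ = (0.5126)(0.4660) + (0.8586)(0.8848)(0.9995) = 0.99823,
so c = arccos(0.99823) = 0.05952 rad.
So the angular separation is 3.4°.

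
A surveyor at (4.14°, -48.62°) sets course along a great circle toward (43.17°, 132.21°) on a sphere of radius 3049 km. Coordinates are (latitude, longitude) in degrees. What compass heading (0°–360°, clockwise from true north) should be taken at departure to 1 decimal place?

359.2°

With φ₁ = 0.0723, φ₂ = 0.7535, Δλ = -3.1271 rad, the forward-azimuth formula gives
θ = atan2( sin Δλ cos φ₂ , cos φ₁ sin φ₂ − sin φ₁ cos φ₂ cos Δλ ) = atan2(-0.0106, 0.7350) = -0.82°.
Adding 360° brings this into [0°, 360°): 359.2°.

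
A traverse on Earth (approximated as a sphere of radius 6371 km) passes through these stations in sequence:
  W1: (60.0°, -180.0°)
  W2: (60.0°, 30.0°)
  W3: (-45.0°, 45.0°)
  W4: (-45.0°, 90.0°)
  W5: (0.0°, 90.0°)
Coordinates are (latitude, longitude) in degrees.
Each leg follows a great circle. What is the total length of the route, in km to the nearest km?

26673 km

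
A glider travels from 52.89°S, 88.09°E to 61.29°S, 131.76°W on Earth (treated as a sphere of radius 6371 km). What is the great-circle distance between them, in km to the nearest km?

6840 km

In radians: φ₁ = -0.9231, φ₂ = -1.0697, Δλ = 140.150° = 2.4461 rad.
cos c = sin φ₁ sin φ₂ + cos φ₁ cos φ₂ cos Δλ = (-0.7975)(-0.8771) + (0.6033)(0.4804)(-0.7677) = 0.47693,
so c = arccos(0.47693) = 1.07364 rad.
Distance = R·c = 6371 × 1.0736 ≈ 6840 km.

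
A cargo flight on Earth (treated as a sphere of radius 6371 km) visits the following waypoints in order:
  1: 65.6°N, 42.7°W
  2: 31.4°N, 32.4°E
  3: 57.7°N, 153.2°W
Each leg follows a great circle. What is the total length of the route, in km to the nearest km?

16275 km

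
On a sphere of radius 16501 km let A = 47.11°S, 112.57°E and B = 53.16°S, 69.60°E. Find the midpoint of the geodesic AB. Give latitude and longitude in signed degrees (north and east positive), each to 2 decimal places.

-52.14°, 92.51°

Central angle δ = 0.4844 rad. Interpolating on the sphere with fraction f = 0.5:
P = [sin((1−f)δ)·A + sin(fδ)·B] / sin δ = 0.5150·A + 0.5150·B in Cartesian coordinates,
giving P = (-0.0269, 0.6131, -0.7895), i.e. latitude -52.14°, longitude 92.51°.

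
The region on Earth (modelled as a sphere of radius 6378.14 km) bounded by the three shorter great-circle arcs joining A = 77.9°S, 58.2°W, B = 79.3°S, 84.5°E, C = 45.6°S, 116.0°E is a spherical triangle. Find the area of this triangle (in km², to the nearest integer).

Side lengths (central angles): a = 0.6218, b = 0.9852, c = 0.3769 rad; semiperimeter s = 0.9920.
By l'Huilier's theorem, tan(E/4) = √[tan(s/2) tan((s−a)/2) tan((s−b)/2) tan((s−c)/2)], giving spherical excess E = 0.0417 rad.
Area = E·R² = 0.0417 × (6378.14)² ≈ 1694814 km².

1694814 km²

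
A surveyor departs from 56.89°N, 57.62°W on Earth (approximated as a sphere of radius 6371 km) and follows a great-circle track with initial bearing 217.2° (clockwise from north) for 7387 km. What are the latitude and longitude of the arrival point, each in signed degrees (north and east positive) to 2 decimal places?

-3.66°, -91.35°

Angular distance δ = d/R = 7387/6371 = 1.15947 rad; initial bearing θ = 3.7909 rad.
sin φ₂ = sin φ₁ cos δ + cos φ₁ sin δ cos θ = (0.8376)(0.3998) + (0.5462)(0.9166)(-0.7965) = -0.0639, so φ₂ = -3.66°.
Δλ = atan2(sin θ sin δ cos φ₁, cos δ − sin φ₁ sin φ₂) = atan2(-0.3027, 0.4534) = -33.732°.
λ₂ = -57.620° − 33.732° = -91.35°.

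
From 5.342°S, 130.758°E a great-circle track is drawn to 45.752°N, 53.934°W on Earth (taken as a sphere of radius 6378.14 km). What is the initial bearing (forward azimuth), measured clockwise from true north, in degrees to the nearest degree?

5°

With φ₁ = -0.0932, φ₂ = 0.7985, Δλ = 3.0597 rad, the forward-azimuth formula gives
θ = atan2( sin Δλ cos φ₂ , cos φ₁ sin φ₂ − sin φ₁ cos φ₂ cos Δλ ) = atan2(0.0571, 0.6485) = 5.03°.
So the initial bearing is 5°.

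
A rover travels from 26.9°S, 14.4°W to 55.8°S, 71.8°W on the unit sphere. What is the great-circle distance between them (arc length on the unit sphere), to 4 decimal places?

0.8707

With latitudes φ₁ = -26.900°, φ₂ = -55.800° and longitude difference Δλ = -57.400°:
cos c = sin φ₁ sin φ₂ + cos φ₁ cos φ₂ cos Δλ = (-0.4524)(-0.8271) + (0.8918)(0.5621)(0.5388) = 0.64427,
so c = arccos(0.64427) = 0.87073 rad.
On the unit sphere the arc length equals the central angle: 0.8707.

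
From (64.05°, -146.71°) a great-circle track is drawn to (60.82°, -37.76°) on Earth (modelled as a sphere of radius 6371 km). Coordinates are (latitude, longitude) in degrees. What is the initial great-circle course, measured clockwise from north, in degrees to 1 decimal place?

Δλ = 108.950° = 1.9015 rad.
y = sin Δλ · cos φ₂ = (0.9458)(0.4876) = 0.4611
x = cos φ₁ sin φ₂ − sin φ₁ cos φ₂ cos Δλ = (0.4376)(0.8731) − (0.8992)(0.4876)(-0.3247) = 0.5244
θ = atan2(y, x) = 41.33°, so the bearing is 41.3°.

41.3°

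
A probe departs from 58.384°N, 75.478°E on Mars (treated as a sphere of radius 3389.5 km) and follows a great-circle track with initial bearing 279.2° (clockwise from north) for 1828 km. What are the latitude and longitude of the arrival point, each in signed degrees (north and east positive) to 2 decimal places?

Angular distance δ = d/R = 1828/3389.5 = 0.53931 rad; initial bearing θ = 4.8730 rad.
sin φ₂ = sin φ₁ cos δ + cos φ₁ sin δ cos θ = (0.8516)(0.8581) + (0.5242)(0.5135)(0.1599) = 0.7738, so φ₂ = 50.69°.
Δλ = atan2(sin θ sin δ cos φ₁, cos δ − sin φ₁ sin φ₂) = atan2(-0.2658, 0.1992) = -53.152°.
λ₂ = 75.478° − 53.152° = 22.33°.

50.69°, 22.33°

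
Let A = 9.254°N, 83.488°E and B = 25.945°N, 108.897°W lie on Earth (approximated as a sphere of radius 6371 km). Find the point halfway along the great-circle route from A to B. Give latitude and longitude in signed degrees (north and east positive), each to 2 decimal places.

69.69°, 144.08°

Central angle δ = 2.4923 rad. Interpolating on the sphere with fraction f = 0.5:
P = [sin((1−f)δ)·A + sin(fδ)·B] / sin δ = 1.5675·A + 1.5675·B in Cartesian coordinates,
giving P = (-0.2810, 0.2036, 0.9379), i.e. latitude 69.69°, longitude 144.08°.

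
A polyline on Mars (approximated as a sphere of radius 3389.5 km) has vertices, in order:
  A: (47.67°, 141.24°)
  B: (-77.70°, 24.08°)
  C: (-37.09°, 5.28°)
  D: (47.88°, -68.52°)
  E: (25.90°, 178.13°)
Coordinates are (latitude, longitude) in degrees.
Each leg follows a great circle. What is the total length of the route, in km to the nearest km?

22235 km

Leg A→B: central angle 2.4780 rad, distance 8399.2 km.
Leg B→C: central angle 0.7226 rad, distance 2449.2 km.
Leg C→D: central angle 1.8735 rad, distance 6350.1 km.
Leg D→E: central angle 1.4858 rad, distance 5036.2 km.
Total: 8399.2 + 2449.2 + 6350.1 + 5036.2 ≈ 22235 km.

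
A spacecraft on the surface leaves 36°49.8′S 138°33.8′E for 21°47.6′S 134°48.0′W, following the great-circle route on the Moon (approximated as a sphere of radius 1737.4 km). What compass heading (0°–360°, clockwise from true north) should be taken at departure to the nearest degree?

106°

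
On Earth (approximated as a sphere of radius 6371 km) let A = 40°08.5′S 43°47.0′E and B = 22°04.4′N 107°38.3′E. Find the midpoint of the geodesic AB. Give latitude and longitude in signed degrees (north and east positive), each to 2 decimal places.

-10.59°, 79.13°

Central angle δ = 1.5008 rad. Interpolating on the sphere with fraction f = 0.5:
P = [sin((1−f)δ)·A + sin(fδ)·B] / sin δ = 0.6836·A + 0.6836·B in Cartesian coordinates,
giving P = (0.1853, 0.9653, -0.1838), i.e. latitude -10.59°, longitude 79.13°.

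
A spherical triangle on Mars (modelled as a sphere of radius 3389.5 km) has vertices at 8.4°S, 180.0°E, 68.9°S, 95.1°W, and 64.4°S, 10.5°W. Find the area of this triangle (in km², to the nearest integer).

3544545 km²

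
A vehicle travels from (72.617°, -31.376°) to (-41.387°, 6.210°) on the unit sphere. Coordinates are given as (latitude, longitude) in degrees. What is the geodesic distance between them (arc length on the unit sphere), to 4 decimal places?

Let φ₁ = 1.2674 rad, φ₂ = -0.7223 rad, and Δλ = 0.6560 rad.
Haversine: a = sin²(Δφ/2) + cos φ₁ cos φ₂ sin²(Δλ/2) = 0.7034 + (0.2988)(0.7503)(0.1038) = 0.72666.
Central angle c = 2·arcsin(√a) = 2.04129 rad.
On the unit sphere the arc length equals the central angle: 2.0413.

2.0413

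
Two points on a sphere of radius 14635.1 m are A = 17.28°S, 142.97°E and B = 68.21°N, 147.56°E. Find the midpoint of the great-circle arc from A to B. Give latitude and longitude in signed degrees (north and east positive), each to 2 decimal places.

25.48°, 144.25°

Central angle δ = 1.4932 rad. Interpolating on the sphere with fraction f = 0.5:
P = [sin((1−f)δ)·A + sin(fδ)·B] / sin δ = 0.6812·A + 0.6812·B in Cartesian coordinates,
giving P = (-0.7327, 0.5274, 0.4302), i.e. latitude 25.48°, longitude 144.25°.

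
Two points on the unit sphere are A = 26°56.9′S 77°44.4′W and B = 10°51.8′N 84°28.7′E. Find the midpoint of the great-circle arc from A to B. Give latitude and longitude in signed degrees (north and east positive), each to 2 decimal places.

-41.13°, 20.56°

The central angle between A and B is δ = 2.7364 rad.
With f = 0.5, the slerp weights are sin((1−f)δ)/sin δ = 2.4850 and sin(fδ)/sin δ = 2.4850.
Weighted sum of the unit vectors: (2.4850)·(0.1893,-0.8711,-0.4532) + (2.4850)·(0.0945,0.9775,0.1885) = (0.7052, 0.2645, -0.6578).
Converting back: φ = atan2(z, √(x²+y²)) = -41.13°, λ = atan2(y, x) = 20.56°.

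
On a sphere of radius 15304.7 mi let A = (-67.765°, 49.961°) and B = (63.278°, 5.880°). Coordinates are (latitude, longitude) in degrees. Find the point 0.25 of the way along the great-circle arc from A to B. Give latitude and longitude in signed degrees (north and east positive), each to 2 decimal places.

The central angle between A and B is δ = 2.3526 rad.
With f = 0.25, the slerp weights are sin((1−f)δ)/sin δ = 1.3828 and sin(fδ)/sin δ = 0.7818.
Weighted sum of the unit vectors: (1.3828)·(0.2434,0.2897,-0.9256) + (0.7818)·(0.4473,0.0461,0.8932) = (0.6863, 0.4366, -0.5817).
Converting back: φ = atan2(z, √(x²+y²)) = -35.57°, λ = atan2(y, x) = 32.46°.

-35.57°, 32.46°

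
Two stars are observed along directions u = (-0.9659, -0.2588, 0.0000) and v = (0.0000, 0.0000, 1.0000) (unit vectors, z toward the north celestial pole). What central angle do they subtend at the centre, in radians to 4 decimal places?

1.5708 rad

u·v = 0.0000; |u| = 1.0000, |v| = 1.0000.
cos θ = (u·v)/(|u||v|) = 0.0000, so θ = 1.5708 rad.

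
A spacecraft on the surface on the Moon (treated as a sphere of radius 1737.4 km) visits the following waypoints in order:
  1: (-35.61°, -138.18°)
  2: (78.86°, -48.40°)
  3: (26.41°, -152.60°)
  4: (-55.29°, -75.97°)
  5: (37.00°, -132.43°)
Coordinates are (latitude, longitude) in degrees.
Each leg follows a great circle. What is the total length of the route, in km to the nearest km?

12130 km

Leg 1→2: central angle 2.1781 rad, distance 3784.3 km.
Leg 2→3: central angle 1.1659 rad, distance 2025.6 km.
Leg 3→4: central angle 1.8211 rad, distance 3164.0 km.
Leg 4→5: central angle 1.8167 rad, distance 3156.4 km.
Total: 3784.3 + 2025.6 + 3164.0 + 3156.4 ≈ 12130 km.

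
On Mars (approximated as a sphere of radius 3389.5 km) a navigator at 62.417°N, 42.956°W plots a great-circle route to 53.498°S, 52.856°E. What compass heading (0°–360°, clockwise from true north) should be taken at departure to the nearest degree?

Δλ = 95.812° = 1.6722 rad.
y = sin Δλ · cos φ₂ = (0.9949)(0.5949) = 0.5918
x = cos φ₁ sin φ₂ − sin φ₁ cos φ₂ cos Δλ = (0.4630)(-0.8038) − (0.8863)(0.5949)(-0.1013) = -0.3188
θ = atan2(y, x) = 118.31°, so the bearing is 118°.

118°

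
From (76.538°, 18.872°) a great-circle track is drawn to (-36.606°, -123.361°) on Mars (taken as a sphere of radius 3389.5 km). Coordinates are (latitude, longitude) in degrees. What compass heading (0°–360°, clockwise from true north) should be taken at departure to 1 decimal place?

314.2°

With φ₁ = 1.3358, φ₂ = -0.6389, Δλ = -2.4824 rad, the forward-azimuth formula gives
θ = atan2( sin Δλ cos φ₂ , cos φ₁ sin φ₂ − sin φ₁ cos φ₂ cos Δλ ) = atan2(-0.4916, 0.4783) = -45.79°.
Adding 360° brings this into [0°, 360°): 314.2°.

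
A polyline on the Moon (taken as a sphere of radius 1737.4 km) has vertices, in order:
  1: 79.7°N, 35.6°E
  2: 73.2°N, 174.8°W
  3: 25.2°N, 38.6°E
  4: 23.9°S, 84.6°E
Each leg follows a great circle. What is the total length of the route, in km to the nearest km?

Leg 1→2: central angle 0.4571 rad, distance 794.2 km.
Leg 2→3: central angle 1.3804 rad, distance 2398.3 km.
Leg 3→4: central angle 1.1569 rad, distance 2010.1 km.
Total: 794.2 + 2398.3 + 2010.1 ≈ 5203 km.

5203 km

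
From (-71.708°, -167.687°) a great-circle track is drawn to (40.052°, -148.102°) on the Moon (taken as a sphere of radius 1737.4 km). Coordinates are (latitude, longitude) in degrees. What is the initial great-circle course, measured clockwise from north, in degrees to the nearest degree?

16°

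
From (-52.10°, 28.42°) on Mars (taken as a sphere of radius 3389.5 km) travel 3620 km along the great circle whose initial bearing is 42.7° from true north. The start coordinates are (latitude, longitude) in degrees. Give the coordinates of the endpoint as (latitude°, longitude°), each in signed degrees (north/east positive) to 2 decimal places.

Angular distance δ = d/R = 3620/3389.5 = 1.06800 rad; initial bearing θ = 0.7453 rad.
sin φ₂ = sin φ₁ cos δ + cos φ₁ sin δ cos θ = (-0.7891)(0.4819) + (0.6143)(0.8762)(0.7349) = 0.0153, so φ₂ = 0.88°.
Δλ = atan2(sin θ sin δ cos φ₁, cos δ − sin φ₁ sin φ₂) = atan2(0.3650, 0.4940) = 36.463°.
λ₂ = 28.420° + 36.463° = 64.88°.

0.88°, 64.88°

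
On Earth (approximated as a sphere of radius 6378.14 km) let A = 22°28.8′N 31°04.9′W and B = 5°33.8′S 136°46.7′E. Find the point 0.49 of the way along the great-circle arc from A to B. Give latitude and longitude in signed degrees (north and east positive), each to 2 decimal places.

53.63°, 69.64°

Central angle δ = 2.7823 rad. Interpolating on the sphere with fraction f = 0.49:
P = [sin((1−f)δ)·A + sin(fδ)·B] / sin δ = 2.8117·A + 2.7834·B in Cartesian coordinates,
giving P = (0.2063, 0.5559, 0.8052), i.e. latitude 53.63°, longitude 69.64°.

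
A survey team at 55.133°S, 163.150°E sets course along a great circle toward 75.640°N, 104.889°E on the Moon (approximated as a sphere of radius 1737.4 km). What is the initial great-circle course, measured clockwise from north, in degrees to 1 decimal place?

342.3°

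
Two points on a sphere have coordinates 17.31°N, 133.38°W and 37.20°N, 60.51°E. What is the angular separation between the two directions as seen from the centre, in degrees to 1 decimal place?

In radians: φ₁ = 0.3021, φ₂ = 0.6493, Δλ = -166.110° = -2.8992 rad.
Haversine: a = sin²(Δφ/2) + cos φ₁ cos φ₂ sin²(Δλ/2) = 0.0298 + (0.9547)(0.7965)(0.9854) = 0.77916.
Central angle c = 2·arcsin(√a) = 2.16316 rad.
So the angular separation is 123.9°.

123.9°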